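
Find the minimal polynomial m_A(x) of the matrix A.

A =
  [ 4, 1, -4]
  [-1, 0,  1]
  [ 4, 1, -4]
x^3

The characteristic polynomial is χ_A(x) = x^3, so the eigenvalues are known. The minimal polynomial is
  m_A(x) = Π_λ (x − λ)^{k_λ}
where k_λ is the size of the *largest* Jordan block for λ (equivalently, the smallest k with (A − λI)^k v = 0 for every generalised eigenvector v of λ).

  λ = 0: largest Jordan block has size 3, contributing (x − 0)^3

So m_A(x) = x^3 = x^3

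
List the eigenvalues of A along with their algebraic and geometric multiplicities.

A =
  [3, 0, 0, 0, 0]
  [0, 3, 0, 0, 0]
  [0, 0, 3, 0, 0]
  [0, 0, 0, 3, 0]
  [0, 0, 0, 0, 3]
λ = 3: alg = 5, geom = 5

Step 1 — factor the characteristic polynomial to read off the algebraic multiplicities:
  χ_A(x) = (x - 3)^5

Step 2 — compute geometric multiplicities via the rank-nullity identity g(λ) = n − rank(A − λI):
  rank(A − (3)·I) = 0, so dim ker(A − (3)·I) = n − 0 = 5

Summary:
  λ = 3: algebraic multiplicity = 5, geometric multiplicity = 5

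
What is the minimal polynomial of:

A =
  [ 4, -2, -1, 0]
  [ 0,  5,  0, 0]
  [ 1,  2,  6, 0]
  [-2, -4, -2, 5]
x^2 - 10*x + 25

The characteristic polynomial is χ_A(x) = (x - 5)^4, so the eigenvalues are known. The minimal polynomial is
  m_A(x) = Π_λ (x − λ)^{k_λ}
where k_λ is the size of the *largest* Jordan block for λ (equivalently, the smallest k with (A − λI)^k v = 0 for every generalised eigenvector v of λ).

  λ = 5: largest Jordan block has size 2, contributing (x − 5)^2

So m_A(x) = (x - 5)^2 = x^2 - 10*x + 25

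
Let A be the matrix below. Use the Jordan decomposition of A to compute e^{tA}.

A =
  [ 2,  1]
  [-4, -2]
e^{tA} =
  [2*t + 1, t]
  [-4*t, 1 - 2*t]

Strategy: write A = P · J · P⁻¹ where J is a Jordan canonical form, so e^{tA} = P · e^{tJ} · P⁻¹, and e^{tJ} can be computed block-by-block.

A has Jordan form
J =
  [0, 1]
  [0, 0]
(up to reordering of blocks).

Per-block formulas:
  For a 2×2 Jordan block J_2(0): exp(t · J_2(0)) = e^(0t)·(I + t·N), where N is the 2×2 nilpotent shift.

After assembling e^{tJ} and conjugating by P, we get:

e^{tA} =
  [2*t + 1, t]
  [-4*t, 1 - 2*t]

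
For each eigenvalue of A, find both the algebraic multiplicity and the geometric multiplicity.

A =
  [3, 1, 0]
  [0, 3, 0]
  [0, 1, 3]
λ = 3: alg = 3, geom = 2

Step 1 — factor the characteristic polynomial to read off the algebraic multiplicities:
  χ_A(x) = (x - 3)^3

Step 2 — compute geometric multiplicities via the rank-nullity identity g(λ) = n − rank(A − λI):
  rank(A − (3)·I) = 1, so dim ker(A − (3)·I) = n − 1 = 2

Summary:
  λ = 3: algebraic multiplicity = 3, geometric multiplicity = 2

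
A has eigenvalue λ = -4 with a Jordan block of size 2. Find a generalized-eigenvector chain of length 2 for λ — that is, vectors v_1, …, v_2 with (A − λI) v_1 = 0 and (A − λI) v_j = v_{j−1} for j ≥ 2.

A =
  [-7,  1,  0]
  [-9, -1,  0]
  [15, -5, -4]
A Jordan chain for λ = -4 of length 2:
v_1 = (-3, -9, 15)ᵀ
v_2 = (1, 0, 0)ᵀ

Let N = A − (-4)·I. We want v_2 with N^2 v_2 = 0 but N^1 v_2 ≠ 0; then v_{j-1} := N · v_j for j = 2, …, 2.

Pick v_2 = (1, 0, 0)ᵀ.
Then v_1 = N · v_2 = (-3, -9, 15)ᵀ.

Sanity check: (A − (-4)·I) v_1 = (0, 0, 0)ᵀ = 0. ✓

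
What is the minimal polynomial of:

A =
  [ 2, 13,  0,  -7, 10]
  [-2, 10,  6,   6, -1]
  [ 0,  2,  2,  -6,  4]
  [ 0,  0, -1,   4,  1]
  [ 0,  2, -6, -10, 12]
x^3 - 18*x^2 + 108*x - 216

The characteristic polynomial is χ_A(x) = (x - 6)^5, so the eigenvalues are known. The minimal polynomial is
  m_A(x) = Π_λ (x − λ)^{k_λ}
where k_λ is the size of the *largest* Jordan block for λ (equivalently, the smallest k with (A − λI)^k v = 0 for every generalised eigenvector v of λ).

  λ = 6: largest Jordan block has size 3, contributing (x − 6)^3

So m_A(x) = (x - 6)^3 = x^3 - 18*x^2 + 108*x - 216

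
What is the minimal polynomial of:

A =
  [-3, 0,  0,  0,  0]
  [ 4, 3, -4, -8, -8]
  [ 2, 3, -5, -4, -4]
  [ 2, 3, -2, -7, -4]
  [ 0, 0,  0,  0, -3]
x^2 + 6*x + 9

The characteristic polynomial is χ_A(x) = (x + 3)^5, so the eigenvalues are known. The minimal polynomial is
  m_A(x) = Π_λ (x − λ)^{k_λ}
where k_λ is the size of the *largest* Jordan block for λ (equivalently, the smallest k with (A − λI)^k v = 0 for every generalised eigenvector v of λ).

  λ = -3: largest Jordan block has size 2, contributing (x + 3)^2

So m_A(x) = (x + 3)^2 = x^2 + 6*x + 9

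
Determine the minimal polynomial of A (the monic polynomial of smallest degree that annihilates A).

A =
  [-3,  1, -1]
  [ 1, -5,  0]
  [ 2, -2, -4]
x^3 + 12*x^2 + 48*x + 64

The characteristic polynomial is χ_A(x) = (x + 4)^3, so the eigenvalues are known. The minimal polynomial is
  m_A(x) = Π_λ (x − λ)^{k_λ}
where k_λ is the size of the *largest* Jordan block for λ (equivalently, the smallest k with (A − λI)^k v = 0 for every generalised eigenvector v of λ).

  λ = -4: largest Jordan block has size 3, contributing (x + 4)^3

So m_A(x) = (x + 4)^3 = x^3 + 12*x^2 + 48*x + 64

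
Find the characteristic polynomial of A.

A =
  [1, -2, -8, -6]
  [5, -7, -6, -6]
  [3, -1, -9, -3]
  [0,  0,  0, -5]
x^4 + 20*x^3 + 150*x^2 + 500*x + 625

Expanding det(x·I − A) (e.g. by cofactor expansion or by noting that A is similar to its Jordan form J, which has the same characteristic polynomial as A) gives
  χ_A(x) = x^4 + 20*x^3 + 150*x^2 + 500*x + 625
which factors as (x + 5)^4. The eigenvalues (with algebraic multiplicities) are λ = -5 with multiplicity 4.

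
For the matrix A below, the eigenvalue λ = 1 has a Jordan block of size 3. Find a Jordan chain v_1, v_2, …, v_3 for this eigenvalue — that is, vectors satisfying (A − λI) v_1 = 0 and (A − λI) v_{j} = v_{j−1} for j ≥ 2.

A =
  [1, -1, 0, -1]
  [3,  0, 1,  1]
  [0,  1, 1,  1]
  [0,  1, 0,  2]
A Jordan chain for λ = 1 of length 3:
v_1 = (-3, -3, 3, 3)ᵀ
v_2 = (0, 3, 0, 0)ᵀ
v_3 = (1, 0, 0, 0)ᵀ

Let N = A − (1)·I. We want v_3 with N^3 v_3 = 0 but N^2 v_3 ≠ 0; then v_{j-1} := N · v_j for j = 3, …, 2.

Pick v_3 = (1, 0, 0, 0)ᵀ.
Then v_2 = N · v_3 = (0, 3, 0, 0)ᵀ.
Then v_1 = N · v_2 = (-3, -3, 3, 3)ᵀ.

Sanity check: (A − (1)·I) v_1 = (0, 0, 0, 0)ᵀ = 0. ✓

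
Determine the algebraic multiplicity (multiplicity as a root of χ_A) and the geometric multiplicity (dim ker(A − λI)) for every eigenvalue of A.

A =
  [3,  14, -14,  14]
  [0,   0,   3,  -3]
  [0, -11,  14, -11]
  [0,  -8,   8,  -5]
λ = 3: alg = 4, geom = 3

Step 1 — factor the characteristic polynomial to read off the algebraic multiplicities:
  χ_A(x) = (x - 3)^4

Step 2 — compute geometric multiplicities via the rank-nullity identity g(λ) = n − rank(A − λI):
  rank(A − (3)·I) = 1, so dim ker(A − (3)·I) = n − 1 = 3

Summary:
  λ = 3: algebraic multiplicity = 4, geometric multiplicity = 3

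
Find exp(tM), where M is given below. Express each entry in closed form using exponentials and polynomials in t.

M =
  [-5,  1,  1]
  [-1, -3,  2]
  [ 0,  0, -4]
e^{tM} =
  [-t*exp(-4*t) + exp(-4*t), t*exp(-4*t), t^2*exp(-4*t)/2 + t*exp(-4*t)]
  [-t*exp(-4*t), t*exp(-4*t) + exp(-4*t), t^2*exp(-4*t)/2 + 2*t*exp(-4*t)]
  [0, 0, exp(-4*t)]

Strategy: write M = P · J · P⁻¹ where J is a Jordan canonical form, so e^{tM} = P · e^{tJ} · P⁻¹, and e^{tJ} can be computed block-by-block.

M has Jordan form
J =
  [-4,  1,  0]
  [ 0, -4,  1]
  [ 0,  0, -4]
(up to reordering of blocks).

Per-block formulas:
  For a 3×3 Jordan block J_3(-4): exp(t · J_3(-4)) = e^(-4t)·(I + t·N + (t^2/2)·N^2), where N is the 3×3 nilpotent shift.

After assembling e^{tJ} and conjugating by P, we get:

e^{tM} =
  [-t*exp(-4*t) + exp(-4*t), t*exp(-4*t), t^2*exp(-4*t)/2 + t*exp(-4*t)]
  [-t*exp(-4*t), t*exp(-4*t) + exp(-4*t), t^2*exp(-4*t)/2 + 2*t*exp(-4*t)]
  [0, 0, exp(-4*t)]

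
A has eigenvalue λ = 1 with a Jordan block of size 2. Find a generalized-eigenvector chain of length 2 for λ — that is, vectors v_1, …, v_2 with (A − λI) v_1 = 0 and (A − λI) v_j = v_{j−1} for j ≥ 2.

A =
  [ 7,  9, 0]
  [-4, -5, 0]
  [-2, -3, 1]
A Jordan chain for λ = 1 of length 2:
v_1 = (6, -4, -2)ᵀ
v_2 = (1, 0, 0)ᵀ

Let N = A − (1)·I. We want v_2 with N^2 v_2 = 0 but N^1 v_2 ≠ 0; then v_{j-1} := N · v_j for j = 2, …, 2.

Pick v_2 = (1, 0, 0)ᵀ.
Then v_1 = N · v_2 = (6, -4, -2)ᵀ.

Sanity check: (A − (1)·I) v_1 = (0, 0, 0)ᵀ = 0. ✓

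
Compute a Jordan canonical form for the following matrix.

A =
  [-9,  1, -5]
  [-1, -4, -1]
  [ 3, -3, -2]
J_3(-5)

The characteristic polynomial is
  det(x·I − A) = x^3 + 15*x^2 + 75*x + 125 = (x + 5)^3

Eigenvalues and multiplicities (the geometric multiplicity of λ is n − rank(A − λI), which equals the number of Jordan blocks for λ):
  λ = -5: algebraic multiplicity = 3, geometric multiplicity = 1

Determining the block sizes for each eigenvalue:
  λ = -5: one block (gm = 1), so the single block has size am = 3 → block sizes [3]

Assembling the blocks gives a Jordan form
J =
  [-5,  1,  0]
  [ 0, -5,  1]
  [ 0,  0, -5]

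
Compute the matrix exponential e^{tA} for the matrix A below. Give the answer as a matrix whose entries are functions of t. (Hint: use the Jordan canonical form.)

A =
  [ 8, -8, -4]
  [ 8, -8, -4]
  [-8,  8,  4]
e^{tA} =
  [2*exp(4*t) - 1, 2 - 2*exp(4*t), 1 - exp(4*t)]
  [2*exp(4*t) - 2, 3 - 2*exp(4*t), 1 - exp(4*t)]
  [2 - 2*exp(4*t), 2*exp(4*t) - 2, exp(4*t)]

Strategy: write A = P · J · P⁻¹ where J is a Jordan canonical form, so e^{tA} = P · e^{tJ} · P⁻¹, and e^{tJ} can be computed block-by-block.

A has Jordan form
J =
  [0, 0, 0]
  [0, 0, 0]
  [0, 0, 4]
(up to reordering of blocks).

Per-block formulas:
  For a 1×1 block at λ = 4: exp(t · [4]) = [e^(4t)].
  For a 1×1 block at λ = 0: exp(t · [0]) = [e^(0t)].

After assembling e^{tJ} and conjugating by P, we get:

e^{tA} =
  [2*exp(4*t) - 1, 2 - 2*exp(4*t), 1 - exp(4*t)]
  [2*exp(4*t) - 2, 3 - 2*exp(4*t), 1 - exp(4*t)]
  [2 - 2*exp(4*t), 2*exp(4*t) - 2, exp(4*t)]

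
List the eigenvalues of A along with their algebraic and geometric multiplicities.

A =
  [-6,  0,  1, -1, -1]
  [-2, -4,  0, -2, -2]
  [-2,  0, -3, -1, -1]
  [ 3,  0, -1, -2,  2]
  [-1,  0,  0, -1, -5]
λ = -4: alg = 5, geom = 3

Step 1 — factor the characteristic polynomial to read off the algebraic multiplicities:
  χ_A(x) = (x + 4)^5

Step 2 — compute geometric multiplicities via the rank-nullity identity g(λ) = n − rank(A − λI):
  rank(A − (-4)·I) = 2, so dim ker(A − (-4)·I) = n − 2 = 3

Summary:
  λ = -4: algebraic multiplicity = 5, geometric multiplicity = 3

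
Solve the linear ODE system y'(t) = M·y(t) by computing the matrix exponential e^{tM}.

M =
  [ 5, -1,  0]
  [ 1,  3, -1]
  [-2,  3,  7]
e^{tM} =
  [-t^2*exp(5*t)/2 + exp(5*t), t^2*exp(5*t) - t*exp(5*t), t^2*exp(5*t)/2]
  [t*exp(5*t), -2*t*exp(5*t) + exp(5*t), -t*exp(5*t)]
  [-t^2*exp(5*t)/2 - 2*t*exp(5*t), t^2*exp(5*t) + 3*t*exp(5*t), t^2*exp(5*t)/2 + 2*t*exp(5*t) + exp(5*t)]

Strategy: write M = P · J · P⁻¹ where J is a Jordan canonical form, so e^{tM} = P · e^{tJ} · P⁻¹, and e^{tJ} can be computed block-by-block.

M has Jordan form
J =
  [5, 1, 0]
  [0, 5, 1]
  [0, 0, 5]
(up to reordering of blocks).

Per-block formulas:
  For a 3×3 Jordan block J_3(5): exp(t · J_3(5)) = e^(5t)·(I + t·N + (t^2/2)·N^2), where N is the 3×3 nilpotent shift.

After assembling e^{tJ} and conjugating by P, we get:

e^{tM} =
  [-t^2*exp(5*t)/2 + exp(5*t), t^2*exp(5*t) - t*exp(5*t), t^2*exp(5*t)/2]
  [t*exp(5*t), -2*t*exp(5*t) + exp(5*t), -t*exp(5*t)]
  [-t^2*exp(5*t)/2 - 2*t*exp(5*t), t^2*exp(5*t) + 3*t*exp(5*t), t^2*exp(5*t)/2 + 2*t*exp(5*t) + exp(5*t)]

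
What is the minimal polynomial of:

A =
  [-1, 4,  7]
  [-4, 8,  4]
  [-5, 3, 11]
x^3 - 18*x^2 + 108*x - 216

The characteristic polynomial is χ_A(x) = (x - 6)^3, so the eigenvalues are known. The minimal polynomial is
  m_A(x) = Π_λ (x − λ)^{k_λ}
where k_λ is the size of the *largest* Jordan block for λ (equivalently, the smallest k with (A − λI)^k v = 0 for every generalised eigenvector v of λ).

  λ = 6: largest Jordan block has size 3, contributing (x − 6)^3

So m_A(x) = (x - 6)^3 = x^3 - 18*x^2 + 108*x - 216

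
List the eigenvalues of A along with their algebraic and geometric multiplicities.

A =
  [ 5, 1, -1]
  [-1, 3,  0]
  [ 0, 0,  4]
λ = 4: alg = 3, geom = 1

Step 1 — factor the characteristic polynomial to read off the algebraic multiplicities:
  χ_A(x) = (x - 4)^3

Step 2 — compute geometric multiplicities via the rank-nullity identity g(λ) = n − rank(A − λI):
  rank(A − (4)·I) = 2, so dim ker(A − (4)·I) = n − 2 = 1

Summary:
  λ = 4: algebraic multiplicity = 3, geometric multiplicity = 1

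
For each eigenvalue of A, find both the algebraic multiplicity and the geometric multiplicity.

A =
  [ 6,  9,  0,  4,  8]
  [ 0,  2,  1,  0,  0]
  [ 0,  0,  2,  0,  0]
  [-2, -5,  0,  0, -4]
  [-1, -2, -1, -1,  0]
λ = 2: alg = 5, geom = 2

Step 1 — factor the characteristic polynomial to read off the algebraic multiplicities:
  χ_A(x) = (x - 2)^5

Step 2 — compute geometric multiplicities via the rank-nullity identity g(λ) = n − rank(A − λI):
  rank(A − (2)·I) = 3, so dim ker(A − (2)·I) = n − 3 = 2

Summary:
  λ = 2: algebraic multiplicity = 5, geometric multiplicity = 2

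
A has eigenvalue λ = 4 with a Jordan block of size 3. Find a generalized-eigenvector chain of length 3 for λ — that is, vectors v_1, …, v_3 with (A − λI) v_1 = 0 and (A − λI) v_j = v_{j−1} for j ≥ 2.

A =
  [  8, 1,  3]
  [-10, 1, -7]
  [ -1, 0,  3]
A Jordan chain for λ = 4 of length 3:
v_1 = (3, -3, -3)ᵀ
v_2 = (4, -10, -1)ᵀ
v_3 = (1, 0, 0)ᵀ

Let N = A − (4)·I. We want v_3 with N^3 v_3 = 0 but N^2 v_3 ≠ 0; then v_{j-1} := N · v_j for j = 3, …, 2.

Pick v_3 = (1, 0, 0)ᵀ.
Then v_2 = N · v_3 = (4, -10, -1)ᵀ.
Then v_1 = N · v_2 = (3, -3, -3)ᵀ.

Sanity check: (A − (4)·I) v_1 = (0, 0, 0)ᵀ = 0. ✓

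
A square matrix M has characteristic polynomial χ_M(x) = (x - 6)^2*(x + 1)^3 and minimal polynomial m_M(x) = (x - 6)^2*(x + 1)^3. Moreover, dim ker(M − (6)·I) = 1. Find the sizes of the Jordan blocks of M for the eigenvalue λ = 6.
Block sizes for λ = 6: [2]

Step 1 — from the characteristic polynomial, algebraic multiplicity of λ = 6 is 2. From dim ker(M − (6)·I) = 1, there are exactly 1 Jordan blocks for λ = 6.
Step 2 — from the minimal polynomial, the factor (x − 6)^2 tells us the largest block for λ = 6 has size 2.
Step 3 — with total size 2, 1 blocks, and largest block 2, the block sizes (in nonincreasing order) are [2].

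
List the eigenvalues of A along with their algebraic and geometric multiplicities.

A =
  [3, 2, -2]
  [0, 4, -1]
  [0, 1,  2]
λ = 3: alg = 3, geom = 2

Step 1 — factor the characteristic polynomial to read off the algebraic multiplicities:
  χ_A(x) = (x - 3)^3

Step 2 — compute geometric multiplicities via the rank-nullity identity g(λ) = n − rank(A − λI):
  rank(A − (3)·I) = 1, so dim ker(A − (3)·I) = n − 1 = 2

Summary:
  λ = 3: algebraic multiplicity = 3, geometric multiplicity = 2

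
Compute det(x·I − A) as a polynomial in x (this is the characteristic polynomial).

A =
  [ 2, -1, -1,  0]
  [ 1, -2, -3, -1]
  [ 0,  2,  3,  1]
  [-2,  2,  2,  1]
x^4 - 4*x^3 + 6*x^2 - 4*x + 1

Expanding det(x·I − A) (e.g. by cofactor expansion or by noting that A is similar to its Jordan form J, which has the same characteristic polynomial as A) gives
  χ_A(x) = x^4 - 4*x^3 + 6*x^2 - 4*x + 1
which factors as (x - 1)^4. The eigenvalues (with algebraic multiplicities) are λ = 1 with multiplicity 4.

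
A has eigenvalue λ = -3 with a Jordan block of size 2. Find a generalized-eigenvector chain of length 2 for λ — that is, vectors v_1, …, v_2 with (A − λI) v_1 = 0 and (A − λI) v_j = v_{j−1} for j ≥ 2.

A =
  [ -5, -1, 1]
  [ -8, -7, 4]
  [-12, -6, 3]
A Jordan chain for λ = -3 of length 2:
v_1 = (-2, -8, -12)ᵀ
v_2 = (1, 0, 0)ᵀ

Let N = A − (-3)·I. We want v_2 with N^2 v_2 = 0 but N^1 v_2 ≠ 0; then v_{j-1} := N · v_j for j = 2, …, 2.

Pick v_2 = (1, 0, 0)ᵀ.
Then v_1 = N · v_2 = (-2, -8, -12)ᵀ.

Sanity check: (A − (-3)·I) v_1 = (0, 0, 0)ᵀ = 0. ✓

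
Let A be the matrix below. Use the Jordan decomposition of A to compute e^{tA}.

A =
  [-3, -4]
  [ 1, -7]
e^{tA} =
  [2*t*exp(-5*t) + exp(-5*t), -4*t*exp(-5*t)]
  [t*exp(-5*t), -2*t*exp(-5*t) + exp(-5*t)]

Strategy: write A = P · J · P⁻¹ where J is a Jordan canonical form, so e^{tA} = P · e^{tJ} · P⁻¹, and e^{tJ} can be computed block-by-block.

A has Jordan form
J =
  [-5,  1]
  [ 0, -5]
(up to reordering of blocks).

Per-block formulas:
  For a 2×2 Jordan block J_2(-5): exp(t · J_2(-5)) = e^(-5t)·(I + t·N), where N is the 2×2 nilpotent shift.

After assembling e^{tJ} and conjugating by P, we get:

e^{tA} =
  [2*t*exp(-5*t) + exp(-5*t), -4*t*exp(-5*t)]
  [t*exp(-5*t), -2*t*exp(-5*t) + exp(-5*t)]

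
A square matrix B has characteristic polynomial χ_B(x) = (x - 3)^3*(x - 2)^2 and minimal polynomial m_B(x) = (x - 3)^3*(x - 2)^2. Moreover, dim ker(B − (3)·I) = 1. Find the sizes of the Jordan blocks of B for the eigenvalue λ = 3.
Block sizes for λ = 3: [3]

Step 1 — from the characteristic polynomial, algebraic multiplicity of λ = 3 is 3. From dim ker(B − (3)·I) = 1, there are exactly 1 Jordan blocks for λ = 3.
Step 2 — from the minimal polynomial, the factor (x − 3)^3 tells us the largest block for λ = 3 has size 3.
Step 3 — with total size 3, 1 blocks, and largest block 3, the block sizes (in nonincreasing order) are [3].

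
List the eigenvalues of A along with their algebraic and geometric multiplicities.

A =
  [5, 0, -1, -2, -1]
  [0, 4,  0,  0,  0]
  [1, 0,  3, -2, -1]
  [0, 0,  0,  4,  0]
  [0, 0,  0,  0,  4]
λ = 4: alg = 5, geom = 4

Step 1 — factor the characteristic polynomial to read off the algebraic multiplicities:
  χ_A(x) = (x - 4)^5

Step 2 — compute geometric multiplicities via the rank-nullity identity g(λ) = n − rank(A − λI):
  rank(A − (4)·I) = 1, so dim ker(A − (4)·I) = n − 1 = 4

Summary:
  λ = 4: algebraic multiplicity = 5, geometric multiplicity = 4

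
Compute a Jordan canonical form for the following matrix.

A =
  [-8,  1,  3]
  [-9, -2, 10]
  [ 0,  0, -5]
J_3(-5)

The characteristic polynomial is
  det(x·I − A) = x^3 + 15*x^2 + 75*x + 125 = (x + 5)^3

Eigenvalues and multiplicities (the geometric multiplicity of λ is n − rank(A − λI), which equals the number of Jordan blocks for λ):
  λ = -5: algebraic multiplicity = 3, geometric multiplicity = 1

Determining the block sizes for each eigenvalue:
  λ = -5: one block (gm = 1), so the single block has size am = 3 → block sizes [3]

Assembling the blocks gives a Jordan form
J =
  [-5,  1,  0]
  [ 0, -5,  1]
  [ 0,  0, -5]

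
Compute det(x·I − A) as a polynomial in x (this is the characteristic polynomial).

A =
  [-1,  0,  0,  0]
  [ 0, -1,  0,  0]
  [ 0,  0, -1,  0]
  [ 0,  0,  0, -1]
x^4 + 4*x^3 + 6*x^2 + 4*x + 1

Expanding det(x·I − A) (e.g. by cofactor expansion or by noting that A is similar to its Jordan form J, which has the same characteristic polynomial as A) gives
  χ_A(x) = x^4 + 4*x^3 + 6*x^2 + 4*x + 1
which factors as (x + 1)^4. The eigenvalues (with algebraic multiplicities) are λ = -1 with multiplicity 4.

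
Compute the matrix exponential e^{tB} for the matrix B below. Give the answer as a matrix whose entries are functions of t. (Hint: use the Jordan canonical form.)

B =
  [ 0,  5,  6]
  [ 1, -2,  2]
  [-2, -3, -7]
e^{tB} =
  [t^2*exp(-3*t) + 3*t*exp(-3*t) + exp(-3*t), t^2*exp(-3*t) + 5*t*exp(-3*t), 2*t^2*exp(-3*t) + 6*t*exp(-3*t)]
  [t*exp(-3*t), t*exp(-3*t) + exp(-3*t), 2*t*exp(-3*t)]
  [-t^2*exp(-3*t)/2 - 2*t*exp(-3*t), -t^2*exp(-3*t)/2 - 3*t*exp(-3*t), -t^2*exp(-3*t) - 4*t*exp(-3*t) + exp(-3*t)]

Strategy: write B = P · J · P⁻¹ where J is a Jordan canonical form, so e^{tB} = P · e^{tJ} · P⁻¹, and e^{tJ} can be computed block-by-block.

B has Jordan form
J =
  [-3,  1,  0]
  [ 0, -3,  1]
  [ 0,  0, -3]
(up to reordering of blocks).

Per-block formulas:
  For a 3×3 Jordan block J_3(-3): exp(t · J_3(-3)) = e^(-3t)·(I + t·N + (t^2/2)·N^2), where N is the 3×3 nilpotent shift.

After assembling e^{tJ} and conjugating by P, we get:

e^{tB} =
  [t^2*exp(-3*t) + 3*t*exp(-3*t) + exp(-3*t), t^2*exp(-3*t) + 5*t*exp(-3*t), 2*t^2*exp(-3*t) + 6*t*exp(-3*t)]
  [t*exp(-3*t), t*exp(-3*t) + exp(-3*t), 2*t*exp(-3*t)]
  [-t^2*exp(-3*t)/2 - 2*t*exp(-3*t), -t^2*exp(-3*t)/2 - 3*t*exp(-3*t), -t^2*exp(-3*t) - 4*t*exp(-3*t) + exp(-3*t)]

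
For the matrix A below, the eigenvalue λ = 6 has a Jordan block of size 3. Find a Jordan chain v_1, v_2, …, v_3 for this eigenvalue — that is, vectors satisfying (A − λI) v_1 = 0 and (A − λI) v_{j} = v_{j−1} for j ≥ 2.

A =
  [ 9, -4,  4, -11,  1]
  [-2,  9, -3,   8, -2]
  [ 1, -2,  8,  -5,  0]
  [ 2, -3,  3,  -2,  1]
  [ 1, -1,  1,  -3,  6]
A Jordan chain for λ = 6 of length 3:
v_1 = (0, -1, -1, 0, 0)ᵀ
v_2 = (3, -2, 1, 2, 1)ᵀ
v_3 = (1, 0, 0, 0, 0)ᵀ

Let N = A − (6)·I. We want v_3 with N^3 v_3 = 0 but N^2 v_3 ≠ 0; then v_{j-1} := N · v_j for j = 3, …, 2.

Pick v_3 = (1, 0, 0, 0, 0)ᵀ.
Then v_2 = N · v_3 = (3, -2, 1, 2, 1)ᵀ.
Then v_1 = N · v_2 = (0, -1, -1, 0, 0)ᵀ.

Sanity check: (A − (6)·I) v_1 = (0, 0, 0, 0, 0)ᵀ = 0. ✓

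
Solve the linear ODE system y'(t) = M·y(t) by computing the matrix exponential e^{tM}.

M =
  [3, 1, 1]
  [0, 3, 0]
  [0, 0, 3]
e^{tM} =
  [exp(3*t), t*exp(3*t), t*exp(3*t)]
  [0, exp(3*t), 0]
  [0, 0, exp(3*t)]

Strategy: write M = P · J · P⁻¹ where J is a Jordan canonical form, so e^{tM} = P · e^{tJ} · P⁻¹, and e^{tJ} can be computed block-by-block.

M has Jordan form
J =
  [3, 1, 0]
  [0, 3, 0]
  [0, 0, 3]
(up to reordering of blocks).

Per-block formulas:
  For a 2×2 Jordan block J_2(3): exp(t · J_2(3)) = e^(3t)·(I + t·N), where N is the 2×2 nilpotent shift.
  For a 1×1 block at λ = 3: exp(t · [3]) = [e^(3t)].

After assembling e^{tJ} and conjugating by P, we get:

e^{tM} =
  [exp(3*t), t*exp(3*t), t*exp(3*t)]
  [0, exp(3*t), 0]
  [0, 0, exp(3*t)]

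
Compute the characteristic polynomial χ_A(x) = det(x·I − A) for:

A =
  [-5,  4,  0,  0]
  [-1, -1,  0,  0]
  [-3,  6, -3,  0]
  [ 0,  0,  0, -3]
x^4 + 12*x^3 + 54*x^2 + 108*x + 81

Expanding det(x·I − A) (e.g. by cofactor expansion or by noting that A is similar to its Jordan form J, which has the same characteristic polynomial as A) gives
  χ_A(x) = x^4 + 12*x^3 + 54*x^2 + 108*x + 81
which factors as (x + 3)^4. The eigenvalues (with algebraic multiplicities) are λ = -3 with multiplicity 4.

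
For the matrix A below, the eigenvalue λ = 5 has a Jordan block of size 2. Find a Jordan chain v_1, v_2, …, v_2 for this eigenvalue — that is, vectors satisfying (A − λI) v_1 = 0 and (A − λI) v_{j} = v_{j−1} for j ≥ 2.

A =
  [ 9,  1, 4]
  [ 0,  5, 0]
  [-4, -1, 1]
A Jordan chain for λ = 5 of length 2:
v_1 = (4, 0, -4)ᵀ
v_2 = (1, 0, 0)ᵀ

Let N = A − (5)·I. We want v_2 with N^2 v_2 = 0 but N^1 v_2 ≠ 0; then v_{j-1} := N · v_j for j = 2, …, 2.

Pick v_2 = (1, 0, 0)ᵀ.
Then v_1 = N · v_2 = (4, 0, -4)ᵀ.

Sanity check: (A − (5)·I) v_1 = (0, 0, 0)ᵀ = 0. ✓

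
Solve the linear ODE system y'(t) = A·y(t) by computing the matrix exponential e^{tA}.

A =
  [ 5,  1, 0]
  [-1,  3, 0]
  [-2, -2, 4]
e^{tA} =
  [t*exp(4*t) + exp(4*t), t*exp(4*t), 0]
  [-t*exp(4*t), -t*exp(4*t) + exp(4*t), 0]
  [-2*t*exp(4*t), -2*t*exp(4*t), exp(4*t)]

Strategy: write A = P · J · P⁻¹ where J is a Jordan canonical form, so e^{tA} = P · e^{tJ} · P⁻¹, and e^{tJ} can be computed block-by-block.

A has Jordan form
J =
  [4, 1, 0]
  [0, 4, 0]
  [0, 0, 4]
(up to reordering of blocks).

Per-block formulas:
  For a 1×1 block at λ = 4: exp(t · [4]) = [e^(4t)].
  For a 2×2 Jordan block J_2(4): exp(t · J_2(4)) = e^(4t)·(I + t·N), where N is the 2×2 nilpotent shift.

After assembling e^{tJ} and conjugating by P, we get:

e^{tA} =
  [t*exp(4*t) + exp(4*t), t*exp(4*t), 0]
  [-t*exp(4*t), -t*exp(4*t) + exp(4*t), 0]
  [-2*t*exp(4*t), -2*t*exp(4*t), exp(4*t)]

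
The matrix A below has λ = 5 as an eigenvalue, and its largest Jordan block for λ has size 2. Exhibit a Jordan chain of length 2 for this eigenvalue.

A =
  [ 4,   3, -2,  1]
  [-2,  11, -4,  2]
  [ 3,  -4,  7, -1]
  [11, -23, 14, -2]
A Jordan chain for λ = 5 of length 2:
v_1 = (-1, -2, 3, 11)ᵀ
v_2 = (1, 0, 0, 0)ᵀ

Let N = A − (5)·I. We want v_2 with N^2 v_2 = 0 but N^1 v_2 ≠ 0; then v_{j-1} := N · v_j for j = 2, …, 2.

Pick v_2 = (1, 0, 0, 0)ᵀ.
Then v_1 = N · v_2 = (-1, -2, 3, 11)ᵀ.

Sanity check: (A − (5)·I) v_1 = (0, 0, 0, 0)ᵀ = 0. ✓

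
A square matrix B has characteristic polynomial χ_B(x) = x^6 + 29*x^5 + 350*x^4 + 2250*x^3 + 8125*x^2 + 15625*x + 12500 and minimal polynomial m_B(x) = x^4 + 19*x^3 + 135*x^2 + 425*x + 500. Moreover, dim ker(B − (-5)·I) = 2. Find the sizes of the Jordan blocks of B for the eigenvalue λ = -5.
Block sizes for λ = -5: [3, 2]

Step 1 — from the characteristic polynomial, algebraic multiplicity of λ = -5 is 5. From dim ker(B − (-5)·I) = 2, there are exactly 2 Jordan blocks for λ = -5.
Step 2 — from the minimal polynomial, the factor (x + 5)^3 tells us the largest block for λ = -5 has size 3.
Step 3 — with total size 5, 2 blocks, and largest block 3, the block sizes (in nonincreasing order) are [3, 2].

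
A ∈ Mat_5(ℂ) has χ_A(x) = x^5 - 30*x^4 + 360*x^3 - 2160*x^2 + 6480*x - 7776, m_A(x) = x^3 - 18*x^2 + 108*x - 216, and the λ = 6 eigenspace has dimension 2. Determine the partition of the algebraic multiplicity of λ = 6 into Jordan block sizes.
Block sizes for λ = 6: [3, 2]

Step 1 — from the characteristic polynomial, algebraic multiplicity of λ = 6 is 5. From dim ker(A − (6)·I) = 2, there are exactly 2 Jordan blocks for λ = 6.
Step 2 — from the minimal polynomial, the factor (x − 6)^3 tells us the largest block for λ = 6 has size 3.
Step 3 — with total size 5, 2 blocks, and largest block 3, the block sizes (in nonincreasing order) are [3, 2].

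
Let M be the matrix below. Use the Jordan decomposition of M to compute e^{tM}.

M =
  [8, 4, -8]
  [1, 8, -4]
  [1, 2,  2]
e^{tM} =
  [2*t*exp(6*t) + exp(6*t), 4*t*exp(6*t), -8*t*exp(6*t)]
  [t*exp(6*t), 2*t*exp(6*t) + exp(6*t), -4*t*exp(6*t)]
  [t*exp(6*t), 2*t*exp(6*t), -4*t*exp(6*t) + exp(6*t)]

Strategy: write M = P · J · P⁻¹ where J is a Jordan canonical form, so e^{tM} = P · e^{tJ} · P⁻¹, and e^{tJ} can be computed block-by-block.

M has Jordan form
J =
  [6, 1, 0]
  [0, 6, 0]
  [0, 0, 6]
(up to reordering of blocks).

Per-block formulas:
  For a 1×1 block at λ = 6: exp(t · [6]) = [e^(6t)].
  For a 2×2 Jordan block J_2(6): exp(t · J_2(6)) = e^(6t)·(I + t·N), where N is the 2×2 nilpotent shift.

After assembling e^{tJ} and conjugating by P, we get:

e^{tM} =
  [2*t*exp(6*t) + exp(6*t), 4*t*exp(6*t), -8*t*exp(6*t)]
  [t*exp(6*t), 2*t*exp(6*t) + exp(6*t), -4*t*exp(6*t)]
  [t*exp(6*t), 2*t*exp(6*t), -4*t*exp(6*t) + exp(6*t)]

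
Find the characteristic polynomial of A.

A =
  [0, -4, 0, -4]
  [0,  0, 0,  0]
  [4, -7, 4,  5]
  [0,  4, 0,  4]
x^4 - 8*x^3 + 16*x^2

Expanding det(x·I − A) (e.g. by cofactor expansion or by noting that A is similar to its Jordan form J, which has the same characteristic polynomial as A) gives
  χ_A(x) = x^4 - 8*x^3 + 16*x^2
which factors as x^2*(x - 4)^2. The eigenvalues (with algebraic multiplicities) are λ = 0 with multiplicity 2, λ = 4 with multiplicity 2.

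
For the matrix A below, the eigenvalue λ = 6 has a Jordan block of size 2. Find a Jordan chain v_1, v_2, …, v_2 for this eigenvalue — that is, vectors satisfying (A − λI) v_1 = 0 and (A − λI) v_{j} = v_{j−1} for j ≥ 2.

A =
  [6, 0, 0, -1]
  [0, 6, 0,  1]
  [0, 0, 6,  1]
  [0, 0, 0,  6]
A Jordan chain for λ = 6 of length 2:
v_1 = (-1, 1, 1, 0)ᵀ
v_2 = (0, 0, 0, 1)ᵀ

Let N = A − (6)·I. We want v_2 with N^2 v_2 = 0 but N^1 v_2 ≠ 0; then v_{j-1} := N · v_j for j = 2, …, 2.

Pick v_2 = (0, 0, 0, 1)ᵀ.
Then v_1 = N · v_2 = (-1, 1, 1, 0)ᵀ.

Sanity check: (A − (6)·I) v_1 = (0, 0, 0, 0)ᵀ = 0. ✓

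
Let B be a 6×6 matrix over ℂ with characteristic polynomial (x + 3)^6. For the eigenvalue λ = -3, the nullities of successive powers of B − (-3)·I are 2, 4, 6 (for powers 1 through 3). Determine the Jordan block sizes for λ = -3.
Block sizes for λ = -3: [3, 3]

From the dimensions of kernels of powers, the number of Jordan blocks of size at least j is d_j − d_{j−1} where d_j = dim ker(N^j) (with d_0 = 0). Computing the differences gives [2, 2, 2].
The number of blocks of size exactly k is (#blocks of size ≥ k) − (#blocks of size ≥ k + 1), so the partition is: 2 block(s) of size 3.
In nonincreasing order the block sizes are [3, 3].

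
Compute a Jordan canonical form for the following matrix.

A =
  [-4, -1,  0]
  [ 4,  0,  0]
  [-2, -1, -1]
J_2(-2) ⊕ J_1(-1)

The characteristic polynomial is
  det(x·I − A) = x^3 + 5*x^2 + 8*x + 4 = (x + 1)*(x + 2)^2

Eigenvalues and multiplicities (the geometric multiplicity of λ is n − rank(A − λI), which equals the number of Jordan blocks for λ):
  λ = -2: algebraic multiplicity = 2, geometric multiplicity = 1
  λ = -1: algebraic multiplicity = 1, geometric multiplicity = 1

Determining the block sizes for each eigenvalue:
  λ = -2: one block (gm = 1), so the single block has size am = 2 → block sizes [2]
  λ = -1: one block (gm = 1), so the single block has size am = 1 → block sizes [1]

Assembling the blocks gives a Jordan form
J =
  [-2,  1,  0]
  [ 0, -2,  0]
  [ 0,  0, -1]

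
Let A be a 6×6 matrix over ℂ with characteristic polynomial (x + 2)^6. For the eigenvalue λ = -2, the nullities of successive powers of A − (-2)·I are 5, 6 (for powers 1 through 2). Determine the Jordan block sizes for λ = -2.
Block sizes for λ = -2: [2, 1, 1, 1, 1]

From the dimensions of kernels of powers, the number of Jordan blocks of size at least j is d_j − d_{j−1} where d_j = dim ker(N^j) (with d_0 = 0). Computing the differences gives [5, 1].
The number of blocks of size exactly k is (#blocks of size ≥ k) − (#blocks of size ≥ k + 1), so the partition is: 4 block(s) of size 1, 1 block(s) of size 2.
In nonincreasing order the block sizes are [2, 1, 1, 1, 1].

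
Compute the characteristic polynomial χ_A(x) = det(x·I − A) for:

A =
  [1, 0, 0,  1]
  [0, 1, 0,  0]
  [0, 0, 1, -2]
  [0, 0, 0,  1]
x^4 - 4*x^3 + 6*x^2 - 4*x + 1

Expanding det(x·I − A) (e.g. by cofactor expansion or by noting that A is similar to its Jordan form J, which has the same characteristic polynomial as A) gives
  χ_A(x) = x^4 - 4*x^3 + 6*x^2 - 4*x + 1
which factors as (x - 1)^4. The eigenvalues (with algebraic multiplicities) are λ = 1 with multiplicity 4.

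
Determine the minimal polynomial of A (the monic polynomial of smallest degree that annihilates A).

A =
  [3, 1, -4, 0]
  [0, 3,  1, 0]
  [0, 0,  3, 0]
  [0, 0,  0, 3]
x^3 - 9*x^2 + 27*x - 27

The characteristic polynomial is χ_A(x) = (x - 3)^4, so the eigenvalues are known. The minimal polynomial is
  m_A(x) = Π_λ (x − λ)^{k_λ}
where k_λ is the size of the *largest* Jordan block for λ (equivalently, the smallest k with (A − λI)^k v = 0 for every generalised eigenvector v of λ).

  λ = 3: largest Jordan block has size 3, contributing (x − 3)^3

So m_A(x) = (x - 3)^3 = x^3 - 9*x^2 + 27*x - 27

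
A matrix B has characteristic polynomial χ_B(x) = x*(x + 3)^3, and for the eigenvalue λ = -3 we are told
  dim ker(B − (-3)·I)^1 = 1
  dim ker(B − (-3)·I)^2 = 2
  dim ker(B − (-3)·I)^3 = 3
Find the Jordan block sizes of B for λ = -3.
Block sizes for λ = -3: [3]

From the dimensions of kernels of powers, the number of Jordan blocks of size at least j is d_j − d_{j−1} where d_j = dim ker(N^j) (with d_0 = 0). Computing the differences gives [1, 1, 1].
The number of blocks of size exactly k is (#blocks of size ≥ k) − (#blocks of size ≥ k + 1), so the partition is: 1 block(s) of size 3.
In nonincreasing order the block sizes are [3].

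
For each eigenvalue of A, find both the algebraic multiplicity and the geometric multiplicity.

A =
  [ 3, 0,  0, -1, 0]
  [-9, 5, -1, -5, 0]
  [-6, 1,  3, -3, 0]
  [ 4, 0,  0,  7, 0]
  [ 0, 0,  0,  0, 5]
λ = 4: alg = 2, geom = 1; λ = 5: alg = 3, geom = 2

Step 1 — factor the characteristic polynomial to read off the algebraic multiplicities:
  χ_A(x) = (x - 5)^3*(x - 4)^2

Step 2 — compute geometric multiplicities via the rank-nullity identity g(λ) = n − rank(A − λI):
  rank(A − (4)·I) = 4, so dim ker(A − (4)·I) = n − 4 = 1
  rank(A − (5)·I) = 3, so dim ker(A − (5)·I) = n − 3 = 2

Summary:
  λ = 4: algebraic multiplicity = 2, geometric multiplicity = 1
  λ = 5: algebraic multiplicity = 3, geometric multiplicity = 2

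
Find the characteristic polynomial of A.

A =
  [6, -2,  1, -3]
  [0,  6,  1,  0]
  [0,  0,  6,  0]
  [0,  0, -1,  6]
x^4 - 24*x^3 + 216*x^2 - 864*x + 1296

Expanding det(x·I − A) (e.g. by cofactor expansion or by noting that A is similar to its Jordan form J, which has the same characteristic polynomial as A) gives
  χ_A(x) = x^4 - 24*x^3 + 216*x^2 - 864*x + 1296
which factors as (x - 6)^4. The eigenvalues (with algebraic multiplicities) are λ = 6 with multiplicity 4.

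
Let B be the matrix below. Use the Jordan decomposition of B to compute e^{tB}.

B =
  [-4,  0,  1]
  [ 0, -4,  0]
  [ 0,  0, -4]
e^{tB} =
  [exp(-4*t), 0, t*exp(-4*t)]
  [0, exp(-4*t), 0]
  [0, 0, exp(-4*t)]

Strategy: write B = P · J · P⁻¹ where J is a Jordan canonical form, so e^{tB} = P · e^{tJ} · P⁻¹, and e^{tJ} can be computed block-by-block.

B has Jordan form
J =
  [-4,  1,  0]
  [ 0, -4,  0]
  [ 0,  0, -4]
(up to reordering of blocks).

Per-block formulas:
  For a 2×2 Jordan block J_2(-4): exp(t · J_2(-4)) = e^(-4t)·(I + t·N), where N is the 2×2 nilpotent shift.
  For a 1×1 block at λ = -4: exp(t · [-4]) = [e^(-4t)].

After assembling e^{tJ} and conjugating by P, we get:

e^{tB} =
  [exp(-4*t), 0, t*exp(-4*t)]
  [0, exp(-4*t), 0]
  [0, 0, exp(-4*t)]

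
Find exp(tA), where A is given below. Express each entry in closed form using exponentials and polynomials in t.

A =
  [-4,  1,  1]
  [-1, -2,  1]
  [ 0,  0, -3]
e^{tA} =
  [-t*exp(-3*t) + exp(-3*t), t*exp(-3*t), t*exp(-3*t)]
  [-t*exp(-3*t), t*exp(-3*t) + exp(-3*t), t*exp(-3*t)]
  [0, 0, exp(-3*t)]

Strategy: write A = P · J · P⁻¹ where J is a Jordan canonical form, so e^{tA} = P · e^{tJ} · P⁻¹, and e^{tJ} can be computed block-by-block.

A has Jordan form
J =
  [-3,  1,  0]
  [ 0, -3,  0]
  [ 0,  0, -3]
(up to reordering of blocks).

Per-block formulas:
  For a 1×1 block at λ = -3: exp(t · [-3]) = [e^(-3t)].
  For a 2×2 Jordan block J_2(-3): exp(t · J_2(-3)) = e^(-3t)·(I + t·N), where N is the 2×2 nilpotent shift.

After assembling e^{tJ} and conjugating by P, we get:

e^{tA} =
  [-t*exp(-3*t) + exp(-3*t), t*exp(-3*t), t*exp(-3*t)]
  [-t*exp(-3*t), t*exp(-3*t) + exp(-3*t), t*exp(-3*t)]
  [0, 0, exp(-3*t)]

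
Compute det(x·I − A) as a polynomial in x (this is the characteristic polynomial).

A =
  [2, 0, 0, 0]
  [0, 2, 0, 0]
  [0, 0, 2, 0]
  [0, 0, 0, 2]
x^4 - 8*x^3 + 24*x^2 - 32*x + 16

Expanding det(x·I − A) (e.g. by cofactor expansion or by noting that A is similar to its Jordan form J, which has the same characteristic polynomial as A) gives
  χ_A(x) = x^4 - 8*x^3 + 24*x^2 - 32*x + 16
which factors as (x - 2)^4. The eigenvalues (with algebraic multiplicities) are λ = 2 with multiplicity 4.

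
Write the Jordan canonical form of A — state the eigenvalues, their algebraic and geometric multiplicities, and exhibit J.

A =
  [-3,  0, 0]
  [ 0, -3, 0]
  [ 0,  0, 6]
J_1(-3) ⊕ J_1(-3) ⊕ J_1(6)

The characteristic polynomial is
  det(x·I − A) = x^3 - 27*x - 54 = (x - 6)*(x + 3)^2

Eigenvalues and multiplicities (the geometric multiplicity of λ is n − rank(A − λI), which equals the number of Jordan blocks for λ):
  λ = -3: algebraic multiplicity = 2, geometric multiplicity = 2
  λ = 6: algebraic multiplicity = 1, geometric multiplicity = 1

Determining the block sizes for each eigenvalue:
  λ = -3: gm = am = 2, so every block has size 1 → block sizes [1, 1]
  λ = 6: one block (gm = 1), so the single block has size am = 1 → block sizes [1]

Assembling the blocks gives a Jordan form
J =
  [-3,  0, 0]
  [ 0, -3, 0]
  [ 0,  0, 6]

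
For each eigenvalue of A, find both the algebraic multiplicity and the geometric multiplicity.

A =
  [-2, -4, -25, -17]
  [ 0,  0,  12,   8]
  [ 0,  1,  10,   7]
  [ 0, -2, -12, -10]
λ = -2: alg = 3, geom = 1; λ = 4: alg = 1, geom = 1

Step 1 — factor the characteristic polynomial to read off the algebraic multiplicities:
  χ_A(x) = (x - 4)*(x + 2)^3

Step 2 — compute geometric multiplicities via the rank-nullity identity g(λ) = n − rank(A − λI):
  rank(A − (-2)·I) = 3, so dim ker(A − (-2)·I) = n − 3 = 1
  rank(A − (4)·I) = 3, so dim ker(A − (4)·I) = n − 3 = 1

Summary:
  λ = -2: algebraic multiplicity = 3, geometric multiplicity = 1
  λ = 4: algebraic multiplicity = 1, geometric multiplicity = 1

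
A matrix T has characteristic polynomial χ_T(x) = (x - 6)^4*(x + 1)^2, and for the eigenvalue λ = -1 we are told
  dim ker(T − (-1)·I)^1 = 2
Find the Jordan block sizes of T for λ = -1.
Block sizes for λ = -1: [1, 1]

From the dimensions of kernels of powers, the number of Jordan blocks of size at least j is d_j − d_{j−1} where d_j = dim ker(N^j) (with d_0 = 0). Computing the differences gives [2].
The number of blocks of size exactly k is (#blocks of size ≥ k) − (#blocks of size ≥ k + 1), so the partition is: 2 block(s) of size 1.
In nonincreasing order the block sizes are [1, 1].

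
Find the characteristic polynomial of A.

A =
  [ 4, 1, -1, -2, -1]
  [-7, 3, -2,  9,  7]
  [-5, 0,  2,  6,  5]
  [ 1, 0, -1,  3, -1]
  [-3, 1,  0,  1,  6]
x^5 - 18*x^4 + 126*x^3 - 432*x^2 + 729*x - 486

Expanding det(x·I − A) (e.g. by cofactor expansion or by noting that A is similar to its Jordan form J, which has the same characteristic polynomial as A) gives
  χ_A(x) = x^5 - 18*x^4 + 126*x^3 - 432*x^2 + 729*x - 486
which factors as (x - 6)*(x - 3)^4. The eigenvalues (with algebraic multiplicities) are λ = 3 with multiplicity 4, λ = 6 with multiplicity 1.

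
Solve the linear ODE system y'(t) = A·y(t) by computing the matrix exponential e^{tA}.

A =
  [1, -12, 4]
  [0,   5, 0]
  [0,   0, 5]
e^{tA} =
  [exp(t), -3*exp(5*t) + 3*exp(t), exp(5*t) - exp(t)]
  [0, exp(5*t), 0]
  [0, 0, exp(5*t)]

Strategy: write A = P · J · P⁻¹ where J is a Jordan canonical form, so e^{tA} = P · e^{tJ} · P⁻¹, and e^{tJ} can be computed block-by-block.

A has Jordan form
J =
  [1, 0, 0]
  [0, 5, 0]
  [0, 0, 5]
(up to reordering of blocks).

Per-block formulas:
  For a 1×1 block at λ = 5: exp(t · [5]) = [e^(5t)].
  For a 1×1 block at λ = 1: exp(t · [1]) = [e^(1t)].

After assembling e^{tJ} and conjugating by P, we get:

e^{tA} =
  [exp(t), -3*exp(5*t) + 3*exp(t), exp(5*t) - exp(t)]
  [0, exp(5*t), 0]
  [0, 0, exp(5*t)]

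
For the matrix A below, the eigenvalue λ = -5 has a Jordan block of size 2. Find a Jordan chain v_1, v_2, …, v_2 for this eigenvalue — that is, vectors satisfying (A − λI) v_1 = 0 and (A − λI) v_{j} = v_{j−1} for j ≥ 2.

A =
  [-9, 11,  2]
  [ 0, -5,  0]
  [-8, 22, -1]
A Jordan chain for λ = -5 of length 2:
v_1 = (-4, 0, -8)ᵀ
v_2 = (1, 0, 0)ᵀ

Let N = A − (-5)·I. We want v_2 with N^2 v_2 = 0 but N^1 v_2 ≠ 0; then v_{j-1} := N · v_j for j = 2, …, 2.

Pick v_2 = (1, 0, 0)ᵀ.
Then v_1 = N · v_2 = (-4, 0, -8)ᵀ.

Sanity check: (A − (-5)·I) v_1 = (0, 0, 0)ᵀ = 0. ✓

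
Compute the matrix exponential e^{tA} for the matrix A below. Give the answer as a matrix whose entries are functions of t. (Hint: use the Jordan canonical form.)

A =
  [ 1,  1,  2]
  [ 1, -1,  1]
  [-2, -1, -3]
e^{tA} =
  [t^2*exp(-t)/2 + 2*t*exp(-t) + exp(-t), t*exp(-t), t^2*exp(-t)/2 + 2*t*exp(-t)]
  [t*exp(-t), exp(-t), t*exp(-t)]
  [-t^2*exp(-t)/2 - 2*t*exp(-t), -t*exp(-t), -t^2*exp(-t)/2 - 2*t*exp(-t) + exp(-t)]

Strategy: write A = P · J · P⁻¹ where J is a Jordan canonical form, so e^{tA} = P · e^{tJ} · P⁻¹, and e^{tJ} can be computed block-by-block.

A has Jordan form
J =
  [-1,  1,  0]
  [ 0, -1,  1]
  [ 0,  0, -1]
(up to reordering of blocks).

Per-block formulas:
  For a 3×3 Jordan block J_3(-1): exp(t · J_3(-1)) = e^(-1t)·(I + t·N + (t^2/2)·N^2), where N is the 3×3 nilpotent shift.

After assembling e^{tJ} and conjugating by P, we get:

e^{tA} =
  [t^2*exp(-t)/2 + 2*t*exp(-t) + exp(-t), t*exp(-t), t^2*exp(-t)/2 + 2*t*exp(-t)]
  [t*exp(-t), exp(-t), t*exp(-t)]
  [-t^2*exp(-t)/2 - 2*t*exp(-t), -t*exp(-t), -t^2*exp(-t)/2 - 2*t*exp(-t) + exp(-t)]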